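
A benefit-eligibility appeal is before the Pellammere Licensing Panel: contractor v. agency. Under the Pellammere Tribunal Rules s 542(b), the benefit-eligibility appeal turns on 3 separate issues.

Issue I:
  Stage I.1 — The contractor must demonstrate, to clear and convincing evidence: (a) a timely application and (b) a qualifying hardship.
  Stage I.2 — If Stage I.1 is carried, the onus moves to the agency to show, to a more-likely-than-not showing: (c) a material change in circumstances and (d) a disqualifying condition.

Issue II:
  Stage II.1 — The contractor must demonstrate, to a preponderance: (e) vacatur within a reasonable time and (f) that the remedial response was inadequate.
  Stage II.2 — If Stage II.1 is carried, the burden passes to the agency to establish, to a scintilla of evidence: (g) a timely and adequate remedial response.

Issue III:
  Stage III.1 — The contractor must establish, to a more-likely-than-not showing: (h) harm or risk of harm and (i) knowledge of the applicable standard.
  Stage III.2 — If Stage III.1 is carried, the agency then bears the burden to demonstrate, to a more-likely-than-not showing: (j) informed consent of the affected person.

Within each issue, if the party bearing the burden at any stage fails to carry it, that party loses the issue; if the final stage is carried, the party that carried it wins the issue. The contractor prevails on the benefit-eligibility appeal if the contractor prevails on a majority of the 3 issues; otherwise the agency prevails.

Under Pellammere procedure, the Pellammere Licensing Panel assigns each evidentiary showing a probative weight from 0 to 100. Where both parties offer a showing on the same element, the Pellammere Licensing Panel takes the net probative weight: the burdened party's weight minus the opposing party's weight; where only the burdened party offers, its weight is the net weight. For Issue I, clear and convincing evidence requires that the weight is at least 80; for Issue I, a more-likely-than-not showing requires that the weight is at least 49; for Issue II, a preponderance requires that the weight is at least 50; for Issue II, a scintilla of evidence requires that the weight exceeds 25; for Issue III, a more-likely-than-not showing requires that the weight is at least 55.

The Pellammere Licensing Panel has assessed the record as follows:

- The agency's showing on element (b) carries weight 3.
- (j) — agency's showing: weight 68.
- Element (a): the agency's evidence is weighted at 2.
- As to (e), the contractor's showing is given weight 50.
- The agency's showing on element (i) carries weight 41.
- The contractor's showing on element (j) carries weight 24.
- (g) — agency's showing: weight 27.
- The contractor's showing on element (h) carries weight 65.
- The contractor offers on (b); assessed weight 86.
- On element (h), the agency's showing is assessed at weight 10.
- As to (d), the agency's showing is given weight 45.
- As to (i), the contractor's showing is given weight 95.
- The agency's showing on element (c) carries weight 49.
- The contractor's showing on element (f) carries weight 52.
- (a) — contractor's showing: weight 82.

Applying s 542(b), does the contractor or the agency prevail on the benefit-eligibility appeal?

— Issue I —
At Stage I.1 the contractor must meet clear and convincing evidence (weight is at least 80): on (a) the weight is 82 less the opposing 2 gives net 80, ≥ 80, so (a) meets the standard; on (b) the weight is 86 less the opposing 3 gives net 83, ≥ 80, so (b) meets the standard.
  All elements met. The burden passes to the agency.
At Stage I.2 the agency must meet a more-likely-than-not showing (weight is at least 49): on (c) the weight is 49, which does reach 49, so (c) meets the standard; on (d) the weight is 45, < 49, so (d) does not meet the standard.
  The agency does not carry Stage I.2.
So the contractor prevails on this issue.
— Issue II —
Stage II.1 — burden on contractor; standard: a preponderance (weight is at least 50).
    (e): 50 ≥ 50 [met]
    (f): 52 ≥ 50 [met]
  The contractor carries Stage II.1; the agency now bears the burden.
Stage II.2 — burden on agency; standard: a scintilla of evidence (weight exceeds 25).
    (g): 27 > 25 [met]
  Stage II.2 carried; the final stage is satisfied.
With every stage satisfied, the agency prevails on this issue.
— Issue III —
Stage III.1 (contractor, a more-likely-than-not showing, weight is at least 55): (h) net 65−10=55 ≥ 55 — meets; (i) net 95−41=54 < 55 — fails.
  Not every element is met, so the contractor fails to carry Stage III.1.
So the agency prevails on this issue.
Per-issue: Issue I → contractor; Issue II → agency; Issue III → agency. The contractor must prevail on a majority of issues; overall, the agency prevails.

agency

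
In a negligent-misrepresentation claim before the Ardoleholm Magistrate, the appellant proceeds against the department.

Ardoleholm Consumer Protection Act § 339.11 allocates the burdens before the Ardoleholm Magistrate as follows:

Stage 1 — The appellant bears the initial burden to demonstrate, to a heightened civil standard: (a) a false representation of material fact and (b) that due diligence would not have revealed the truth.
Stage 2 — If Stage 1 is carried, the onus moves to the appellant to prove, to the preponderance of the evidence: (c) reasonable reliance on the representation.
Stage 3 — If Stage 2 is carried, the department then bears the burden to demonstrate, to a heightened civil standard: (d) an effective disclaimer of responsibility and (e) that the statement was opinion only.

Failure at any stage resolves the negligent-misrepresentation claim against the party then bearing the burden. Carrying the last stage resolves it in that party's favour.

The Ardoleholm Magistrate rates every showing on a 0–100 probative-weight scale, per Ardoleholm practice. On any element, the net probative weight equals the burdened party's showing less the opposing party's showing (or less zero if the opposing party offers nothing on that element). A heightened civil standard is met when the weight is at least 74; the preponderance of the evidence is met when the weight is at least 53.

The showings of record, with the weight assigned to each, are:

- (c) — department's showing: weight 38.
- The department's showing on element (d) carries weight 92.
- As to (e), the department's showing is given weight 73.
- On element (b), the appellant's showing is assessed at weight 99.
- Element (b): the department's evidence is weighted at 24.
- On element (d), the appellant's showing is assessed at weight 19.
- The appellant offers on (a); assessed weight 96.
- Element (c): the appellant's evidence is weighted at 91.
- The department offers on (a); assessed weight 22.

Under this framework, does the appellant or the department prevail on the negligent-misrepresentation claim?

At Stage 1 the appellant must meet a heightened civil standard (weight is at least 74): on (a) the weight is 96 less the opposing 22 gives net 74, ≥ 74, so (a) meets the standard; on (b) the weight is 99 less the opposing 24 gives net 75, ≥ 74, so (b) meets the standard.
  Stage 1 is satisfied; the appellant continues to bear the burden.
At Stage 2 the appellant must meet the preponderance of the evidence (weight is at least 53): on (c) the weight is 91 less the opposing 38 gives net 53, which does reach 53, so (c) meets the standard.
  All elements met. The burden passes to the department.
At Stage 3 the department must meet a heightened civil standard (weight is at least 74): on (d) the weight is 92 less the opposing 19 gives net 73, < 74, so (d) does not meet the standard; on (e) the weight is 73, which does not reach 74, so (e) does not meet the standard.
  Not every element is met, so the department fails to carry Stage 3.
The appellant prevails.

appellant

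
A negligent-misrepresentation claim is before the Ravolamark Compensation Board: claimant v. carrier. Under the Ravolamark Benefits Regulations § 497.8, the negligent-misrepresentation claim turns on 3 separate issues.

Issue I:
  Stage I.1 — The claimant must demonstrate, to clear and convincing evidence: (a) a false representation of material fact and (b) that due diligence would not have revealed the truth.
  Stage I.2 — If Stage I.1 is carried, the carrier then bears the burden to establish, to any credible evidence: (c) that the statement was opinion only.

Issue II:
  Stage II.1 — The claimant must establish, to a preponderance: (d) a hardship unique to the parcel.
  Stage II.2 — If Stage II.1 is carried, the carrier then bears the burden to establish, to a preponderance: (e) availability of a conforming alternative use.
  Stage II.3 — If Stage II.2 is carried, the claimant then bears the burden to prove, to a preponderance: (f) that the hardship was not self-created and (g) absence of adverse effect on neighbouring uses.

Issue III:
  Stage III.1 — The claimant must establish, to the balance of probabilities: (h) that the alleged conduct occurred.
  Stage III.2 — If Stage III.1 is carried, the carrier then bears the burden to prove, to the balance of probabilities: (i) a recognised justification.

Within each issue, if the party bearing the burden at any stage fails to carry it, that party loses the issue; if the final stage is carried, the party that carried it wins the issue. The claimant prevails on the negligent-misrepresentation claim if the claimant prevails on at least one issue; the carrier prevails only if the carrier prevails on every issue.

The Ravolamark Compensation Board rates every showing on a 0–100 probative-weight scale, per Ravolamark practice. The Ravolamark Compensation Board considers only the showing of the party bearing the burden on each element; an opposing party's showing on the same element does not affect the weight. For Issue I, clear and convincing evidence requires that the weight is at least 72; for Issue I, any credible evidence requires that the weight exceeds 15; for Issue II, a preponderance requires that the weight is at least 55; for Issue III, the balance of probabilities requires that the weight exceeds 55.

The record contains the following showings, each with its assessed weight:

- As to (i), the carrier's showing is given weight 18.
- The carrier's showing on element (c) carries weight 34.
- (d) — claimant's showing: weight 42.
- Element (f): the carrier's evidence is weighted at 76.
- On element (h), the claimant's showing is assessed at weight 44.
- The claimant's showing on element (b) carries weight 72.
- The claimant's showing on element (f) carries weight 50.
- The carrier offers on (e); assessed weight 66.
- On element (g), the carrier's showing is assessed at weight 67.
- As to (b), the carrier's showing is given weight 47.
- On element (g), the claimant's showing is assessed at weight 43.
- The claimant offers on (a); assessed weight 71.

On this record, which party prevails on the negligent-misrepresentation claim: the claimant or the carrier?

carrier

— Issue I —
Stage I.1 (claimant, clear and convincing evidence, weight is at least 72): (a) 71 < 72 — fails; (b) 72 (carrier's 47 disregarded) ≥ 72 — meets.
  The claimant does not carry Stage I.1.
So the carrier prevails on this issue.
— Issue II —
Stage II.1 (claimant, a preponderance, weight is at least 55): (d) 42 < 55 — fails.
  Not every element is met, so the claimant fails to carry Stage II.1.
So the carrier prevails on this issue.
— Issue III —
Stage III.1 — burden on claimant; standard: the balance of probabilities (weight exceeds 55).
    (h): 44 ≤ 55 [not met]
  The claimant does not carry Stage III.1.
The carrier prevails on this issue.
Per-issue: Issue I → carrier; Issue II → carrier; Issue III → carrier. The claimant must prevail on at least one issue; overall, the carrier prevails.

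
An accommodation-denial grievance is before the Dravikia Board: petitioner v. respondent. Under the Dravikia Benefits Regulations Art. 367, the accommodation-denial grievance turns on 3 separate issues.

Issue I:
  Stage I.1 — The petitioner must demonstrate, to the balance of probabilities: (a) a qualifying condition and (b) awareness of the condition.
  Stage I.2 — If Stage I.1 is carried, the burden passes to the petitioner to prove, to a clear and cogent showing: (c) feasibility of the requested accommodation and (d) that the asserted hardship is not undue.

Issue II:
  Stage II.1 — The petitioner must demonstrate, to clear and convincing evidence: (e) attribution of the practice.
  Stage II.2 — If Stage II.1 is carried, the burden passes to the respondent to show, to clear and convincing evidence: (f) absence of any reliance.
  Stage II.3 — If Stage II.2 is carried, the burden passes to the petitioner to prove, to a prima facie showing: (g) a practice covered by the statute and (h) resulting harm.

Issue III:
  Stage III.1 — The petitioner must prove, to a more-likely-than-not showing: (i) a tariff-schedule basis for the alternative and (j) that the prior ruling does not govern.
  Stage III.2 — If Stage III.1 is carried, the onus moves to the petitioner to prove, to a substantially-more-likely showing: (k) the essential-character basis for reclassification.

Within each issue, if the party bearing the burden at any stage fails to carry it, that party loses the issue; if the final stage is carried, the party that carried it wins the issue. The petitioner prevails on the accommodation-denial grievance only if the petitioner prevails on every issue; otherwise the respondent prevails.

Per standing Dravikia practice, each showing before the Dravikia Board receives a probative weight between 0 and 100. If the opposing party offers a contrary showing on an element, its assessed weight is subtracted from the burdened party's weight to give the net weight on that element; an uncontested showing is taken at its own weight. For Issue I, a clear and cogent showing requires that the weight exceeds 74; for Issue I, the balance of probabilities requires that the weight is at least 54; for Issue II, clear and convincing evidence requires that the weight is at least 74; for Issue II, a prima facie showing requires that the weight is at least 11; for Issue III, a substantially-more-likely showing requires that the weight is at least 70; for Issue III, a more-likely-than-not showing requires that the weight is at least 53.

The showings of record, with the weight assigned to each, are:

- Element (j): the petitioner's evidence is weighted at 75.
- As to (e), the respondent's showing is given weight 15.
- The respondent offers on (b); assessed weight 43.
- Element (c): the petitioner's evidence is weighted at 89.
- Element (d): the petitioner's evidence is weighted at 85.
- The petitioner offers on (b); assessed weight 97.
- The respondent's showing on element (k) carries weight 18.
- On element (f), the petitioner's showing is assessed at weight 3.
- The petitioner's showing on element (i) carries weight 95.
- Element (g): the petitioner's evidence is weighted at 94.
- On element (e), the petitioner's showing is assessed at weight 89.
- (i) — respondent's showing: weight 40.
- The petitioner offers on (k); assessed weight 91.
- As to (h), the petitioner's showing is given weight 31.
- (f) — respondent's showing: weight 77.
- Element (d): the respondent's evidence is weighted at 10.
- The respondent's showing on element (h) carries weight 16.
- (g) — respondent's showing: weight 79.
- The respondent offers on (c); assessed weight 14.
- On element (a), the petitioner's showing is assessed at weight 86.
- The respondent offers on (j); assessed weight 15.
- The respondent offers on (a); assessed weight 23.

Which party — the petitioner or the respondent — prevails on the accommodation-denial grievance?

petitioner

— Issue I —
Stage I.1 (petitioner, the balance of probabilities, weight is at least 54): (a) net 86−23=63 ≥ 54 — meets; (b) net 97−43=54 ≥ 54 — meets.
  Stage I.1 is satisfied; the petitioner continues to bear the burden.
Stage I.2 (petitioner, a clear and cogent showing, weight exceeds 74): (c) net 89−14=75 > 74 — meets; (d) net 85−10=75 > 74 — meets.
  The petitioner carries the last stage.
All stages carried — the petitioner prevails on this issue.
— Issue II —
Stage II.1 — burden on petitioner; standard: clear and convincing evidence (weight is at least 74).
    (e): 89 − 15 = 74 ≥ 74 [met]
  All elements met. The burden passes to the respondent.
Stage II.2 — burden on respondent; standard: clear and convincing evidence (weight is at least 74).
    (f): 77 − 3 = 74 ≥ 74 [met]
  The respondent carries Stage II.2; the petitioner now bears the burden.
Stage II.3 — burden on petitioner; standard: a prima facie showing (weight is at least 11).
    (g): 94 − 79 = 15 ≥ 11 [met]
    (h): 31 − 16 = 15 ≥ 11 [met]
  Stage II.3 carried; the final stage is satisfied.
With every stage satisfied, the petitioner prevails on this issue.
— Issue III —
Stage III.1 — burden on petitioner; standard: a more-likely-than-not showing (weight is at least 53).
    (i): 95 − 40 = 55 ≥ 53 [met]
    (j): 75 − 15 = 60 ≥ 53 [met]
  Stage III.1 is satisfied; the petitioner continues to bear the burden.
Stage III.2 — burden on petitioner; standard: a substantially-more-likely showing (weight is at least 70).
    (k): 91 − 18 = 73 ≥ 70 [met]
  The petitioner carries the last stage.
With every stage satisfied, the petitioner prevails on this issue.
Per-issue: Issue I → petitioner; Issue II → petitioner; Issue III → petitioner. The petitioner must prevail on every issue; overall, the petitioner prevails.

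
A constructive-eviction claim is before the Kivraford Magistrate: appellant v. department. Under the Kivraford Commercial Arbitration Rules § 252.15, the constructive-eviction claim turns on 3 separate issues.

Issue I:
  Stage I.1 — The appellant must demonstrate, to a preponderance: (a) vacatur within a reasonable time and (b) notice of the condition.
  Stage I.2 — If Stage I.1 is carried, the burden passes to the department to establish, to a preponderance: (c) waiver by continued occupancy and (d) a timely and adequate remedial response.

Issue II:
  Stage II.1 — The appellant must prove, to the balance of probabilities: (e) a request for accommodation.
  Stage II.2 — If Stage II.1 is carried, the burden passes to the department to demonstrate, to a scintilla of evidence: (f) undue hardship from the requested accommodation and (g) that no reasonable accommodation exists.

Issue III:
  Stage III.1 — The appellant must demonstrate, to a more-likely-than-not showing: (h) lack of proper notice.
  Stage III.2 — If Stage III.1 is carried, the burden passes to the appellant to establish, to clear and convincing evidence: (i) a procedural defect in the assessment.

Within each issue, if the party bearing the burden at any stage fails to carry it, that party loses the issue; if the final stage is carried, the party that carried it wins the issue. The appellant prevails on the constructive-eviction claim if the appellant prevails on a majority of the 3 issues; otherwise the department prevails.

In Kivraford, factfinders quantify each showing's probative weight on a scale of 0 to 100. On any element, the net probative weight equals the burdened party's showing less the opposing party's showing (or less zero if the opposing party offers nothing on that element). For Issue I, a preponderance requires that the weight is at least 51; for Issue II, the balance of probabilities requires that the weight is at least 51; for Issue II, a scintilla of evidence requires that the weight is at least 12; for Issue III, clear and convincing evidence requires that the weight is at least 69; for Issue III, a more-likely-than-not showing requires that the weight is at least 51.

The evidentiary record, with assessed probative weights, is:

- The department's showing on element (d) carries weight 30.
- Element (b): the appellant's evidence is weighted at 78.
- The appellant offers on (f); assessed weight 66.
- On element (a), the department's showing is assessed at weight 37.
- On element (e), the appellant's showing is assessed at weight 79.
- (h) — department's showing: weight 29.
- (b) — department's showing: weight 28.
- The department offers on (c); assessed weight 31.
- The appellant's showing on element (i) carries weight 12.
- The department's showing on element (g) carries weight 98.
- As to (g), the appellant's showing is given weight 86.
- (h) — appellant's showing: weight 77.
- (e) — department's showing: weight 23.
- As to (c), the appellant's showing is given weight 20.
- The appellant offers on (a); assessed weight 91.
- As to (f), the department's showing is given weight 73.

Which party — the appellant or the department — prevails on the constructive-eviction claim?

— Issue I —
Stage I.1 (appellant, a preponderance, weight is at least 51): (a) net 91−37=54 ≥ 51 — meets; (b) net 78−28=50 < 51 — fails.
  Not every element is met, so the appellant fails to carry Stage I.1.
The department prevails on this issue.
— Issue II —
Stage II.1 (appellant, the balance of probabilities, weight is at least 51): (e) net 79−23=56 ≥ 51 — meets.
  Stage II.1 carried; the burden shifts to the department.
Stage II.2 (department, a scintilla of evidence, weight is at least 12): (f) net 73−66=7 < 12 — fails; (g) net 98−86=12 ≥ 12 — meets.
  Stage II.2 not carried; the department fails its burden.
So the appellant prevails on this issue.
— Issue III —
Stage III.1 — burden on appellant; standard: a more-likely-than-not showing (weight is at least 51).
    (h): 77 − 29 = 48 < 51 [not met]
  The appellant does not carry Stage III.1.
The department prevails on this issue.
Per-issue: Issue I → department; Issue II → appellant; Issue III → department. The appellant must prevail on a majority of issues; overall, the department prevails.

department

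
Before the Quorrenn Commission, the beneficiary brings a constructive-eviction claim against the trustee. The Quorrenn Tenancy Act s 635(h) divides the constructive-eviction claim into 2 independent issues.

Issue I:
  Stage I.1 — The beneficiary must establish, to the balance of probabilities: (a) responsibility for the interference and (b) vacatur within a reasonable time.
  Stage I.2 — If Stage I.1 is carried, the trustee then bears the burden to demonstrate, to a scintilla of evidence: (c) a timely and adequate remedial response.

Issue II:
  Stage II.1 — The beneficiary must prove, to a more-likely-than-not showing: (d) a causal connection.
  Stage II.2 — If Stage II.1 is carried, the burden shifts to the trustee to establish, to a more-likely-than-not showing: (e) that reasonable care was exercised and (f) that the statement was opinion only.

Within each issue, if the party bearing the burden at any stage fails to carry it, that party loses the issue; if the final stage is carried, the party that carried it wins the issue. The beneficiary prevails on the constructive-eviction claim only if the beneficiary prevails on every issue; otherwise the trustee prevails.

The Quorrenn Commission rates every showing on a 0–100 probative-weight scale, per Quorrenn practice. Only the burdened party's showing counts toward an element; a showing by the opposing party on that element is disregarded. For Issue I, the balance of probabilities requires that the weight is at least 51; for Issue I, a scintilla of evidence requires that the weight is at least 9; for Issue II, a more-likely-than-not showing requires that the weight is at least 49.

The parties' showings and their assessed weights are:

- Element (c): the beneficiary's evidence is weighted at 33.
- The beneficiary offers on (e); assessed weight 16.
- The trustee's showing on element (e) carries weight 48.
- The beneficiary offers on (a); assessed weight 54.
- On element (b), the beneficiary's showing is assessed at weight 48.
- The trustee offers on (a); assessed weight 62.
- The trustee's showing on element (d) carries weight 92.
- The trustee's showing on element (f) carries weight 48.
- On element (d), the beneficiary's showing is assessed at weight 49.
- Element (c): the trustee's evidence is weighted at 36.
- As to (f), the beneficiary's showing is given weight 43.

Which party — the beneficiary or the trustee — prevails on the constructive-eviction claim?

— Issue I —
Stage I.1 — burden on beneficiary; standard: the balance of probabilities (weight is at least 51).
    (a): 54 (trustee's 62 disregarded) ≥ 51 [met]
    (b): 48 < 51 [not met]
  Stage I.1 not carried; the beneficiary fails its burden.
The trustee prevails on this issue.
— Issue II —
At Stage II.1 the beneficiary must meet a more-likely-than-not showing (weight is at least 49): on (d) the weight is 49 (the trustee's 92 is given no effect), which does reach 49, so (d) meets the standard.
  Stage II.1 is satisfied; the onus moves to the trustee.
At Stage II.2 the trustee must meet a more-likely-than-not showing (weight is at least 49): on (e) the weight is 48 (the beneficiary's 16 is given no effect), which does not reach 49, so (e) does not meet the standard; on (f) the weight is 48 (the beneficiary's 43 is given no effect), which does not reach 49, so (f) does not meet the standard.
  The trustee does not carry Stage II.2.
So the beneficiary prevails on this issue.
Per-issue: Issue I → trustee; Issue II → beneficiary. The beneficiary must prevail on every issue; overall, the trustee prevails.

trustee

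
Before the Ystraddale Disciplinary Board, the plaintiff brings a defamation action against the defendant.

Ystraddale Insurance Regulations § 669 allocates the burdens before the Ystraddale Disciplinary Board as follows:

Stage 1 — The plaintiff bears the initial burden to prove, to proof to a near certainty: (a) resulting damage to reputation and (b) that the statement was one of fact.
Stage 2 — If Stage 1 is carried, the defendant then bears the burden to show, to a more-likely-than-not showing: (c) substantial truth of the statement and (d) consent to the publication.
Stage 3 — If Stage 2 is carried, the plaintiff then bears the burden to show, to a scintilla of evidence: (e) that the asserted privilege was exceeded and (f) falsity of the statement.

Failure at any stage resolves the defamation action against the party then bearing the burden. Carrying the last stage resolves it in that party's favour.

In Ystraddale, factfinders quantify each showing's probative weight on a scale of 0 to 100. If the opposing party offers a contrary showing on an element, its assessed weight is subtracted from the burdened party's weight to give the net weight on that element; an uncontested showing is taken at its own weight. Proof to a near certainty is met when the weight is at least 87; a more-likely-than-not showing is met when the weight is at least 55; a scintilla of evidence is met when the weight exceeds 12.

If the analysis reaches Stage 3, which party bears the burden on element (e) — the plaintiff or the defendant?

Stage 3's rule assigns the burden to the plaintiff (to a scintilla of evidence).

plaintiff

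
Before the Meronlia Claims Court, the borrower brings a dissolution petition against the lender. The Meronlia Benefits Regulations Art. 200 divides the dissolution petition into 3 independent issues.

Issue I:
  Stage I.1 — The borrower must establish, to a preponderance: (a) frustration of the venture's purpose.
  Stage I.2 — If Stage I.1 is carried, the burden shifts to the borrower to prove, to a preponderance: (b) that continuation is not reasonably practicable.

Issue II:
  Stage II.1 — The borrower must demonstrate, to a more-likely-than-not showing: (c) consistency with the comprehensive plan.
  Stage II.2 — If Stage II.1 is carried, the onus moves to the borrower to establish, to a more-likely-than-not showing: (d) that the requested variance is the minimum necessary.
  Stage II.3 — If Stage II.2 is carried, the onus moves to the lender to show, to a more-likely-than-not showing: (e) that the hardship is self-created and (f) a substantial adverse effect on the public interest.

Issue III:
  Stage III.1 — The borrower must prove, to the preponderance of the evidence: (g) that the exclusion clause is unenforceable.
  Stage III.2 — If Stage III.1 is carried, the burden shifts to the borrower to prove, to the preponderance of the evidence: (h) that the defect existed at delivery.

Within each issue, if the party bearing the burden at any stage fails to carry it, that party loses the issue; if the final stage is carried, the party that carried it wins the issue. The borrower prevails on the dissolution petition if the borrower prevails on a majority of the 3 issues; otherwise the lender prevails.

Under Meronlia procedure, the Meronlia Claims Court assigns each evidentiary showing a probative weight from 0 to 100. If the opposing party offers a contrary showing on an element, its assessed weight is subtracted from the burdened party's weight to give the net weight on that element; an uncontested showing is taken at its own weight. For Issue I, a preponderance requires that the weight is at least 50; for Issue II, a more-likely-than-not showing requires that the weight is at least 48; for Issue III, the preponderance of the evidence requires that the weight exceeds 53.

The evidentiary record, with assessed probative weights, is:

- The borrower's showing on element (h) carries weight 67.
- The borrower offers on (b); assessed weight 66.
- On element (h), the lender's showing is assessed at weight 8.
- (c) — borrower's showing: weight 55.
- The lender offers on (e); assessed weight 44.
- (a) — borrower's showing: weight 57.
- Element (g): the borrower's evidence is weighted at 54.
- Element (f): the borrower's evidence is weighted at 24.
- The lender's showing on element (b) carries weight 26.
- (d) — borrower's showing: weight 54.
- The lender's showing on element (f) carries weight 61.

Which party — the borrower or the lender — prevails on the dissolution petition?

borrower

— Issue I —
Stage I.1 (borrower, a preponderance, weight is at least 50): (a) 57 ≥ 50 — meets.
  Stage I.1 carried; the burden remains with the borrower.
Stage I.2 (borrower, a preponderance, weight is at least 50): (b) net 66−26=40 < 50 — fails.
  Not every element is met, so the borrower fails to carry Stage I.2.
So the lender prevails on this issue.
— Issue II —
At Stage II.1 the borrower must meet a more-likely-than-not showing (weight is at least 48): on (c) the weight is 55, ≥ 48, so (c) meets the standard.
  Stage II.1 is satisfied; the borrower continues to bear the burden.
At Stage II.2 the borrower must meet a more-likely-than-not showing (weight is at least 48): on (d) the weight is 54, ≥ 48, so (d) meets the standard.
  All elements met. The burden passes to the lender.
At Stage II.3 the lender must meet a more-likely-than-not showing (weight is at least 48): on (e) the weight is 44, < 48, so (e) does not meet the standard; on (f) the weight is 61 less the opposing 24 gives net 37, which does not reach 48, so (f) does not meet the standard.
  The lender does not carry Stage II.3.
The analysis ends at Stage II.3; the borrower prevails on this issue.
— Issue III —
Stage III.1 — burden on borrower; standard: the preponderance of the evidence (weight exceeds 53).
    (g): 54 > 53 [met]
  Stage III.1 is satisfied; the borrower continues to bear the burden.
Stage III.2 — burden on borrower; standard: the preponderance of the evidence (weight exceeds 53).
    (h): 67 − 8 = 59 > 53 [met]
  The borrower carries the last stage.
All stages carried — the borrower prevails on this issue.
Per-issue: Issue I → lender; Issue II → borrower; Issue III → borrower. The borrower must prevail on a majority of issues; overall, the borrower prevails.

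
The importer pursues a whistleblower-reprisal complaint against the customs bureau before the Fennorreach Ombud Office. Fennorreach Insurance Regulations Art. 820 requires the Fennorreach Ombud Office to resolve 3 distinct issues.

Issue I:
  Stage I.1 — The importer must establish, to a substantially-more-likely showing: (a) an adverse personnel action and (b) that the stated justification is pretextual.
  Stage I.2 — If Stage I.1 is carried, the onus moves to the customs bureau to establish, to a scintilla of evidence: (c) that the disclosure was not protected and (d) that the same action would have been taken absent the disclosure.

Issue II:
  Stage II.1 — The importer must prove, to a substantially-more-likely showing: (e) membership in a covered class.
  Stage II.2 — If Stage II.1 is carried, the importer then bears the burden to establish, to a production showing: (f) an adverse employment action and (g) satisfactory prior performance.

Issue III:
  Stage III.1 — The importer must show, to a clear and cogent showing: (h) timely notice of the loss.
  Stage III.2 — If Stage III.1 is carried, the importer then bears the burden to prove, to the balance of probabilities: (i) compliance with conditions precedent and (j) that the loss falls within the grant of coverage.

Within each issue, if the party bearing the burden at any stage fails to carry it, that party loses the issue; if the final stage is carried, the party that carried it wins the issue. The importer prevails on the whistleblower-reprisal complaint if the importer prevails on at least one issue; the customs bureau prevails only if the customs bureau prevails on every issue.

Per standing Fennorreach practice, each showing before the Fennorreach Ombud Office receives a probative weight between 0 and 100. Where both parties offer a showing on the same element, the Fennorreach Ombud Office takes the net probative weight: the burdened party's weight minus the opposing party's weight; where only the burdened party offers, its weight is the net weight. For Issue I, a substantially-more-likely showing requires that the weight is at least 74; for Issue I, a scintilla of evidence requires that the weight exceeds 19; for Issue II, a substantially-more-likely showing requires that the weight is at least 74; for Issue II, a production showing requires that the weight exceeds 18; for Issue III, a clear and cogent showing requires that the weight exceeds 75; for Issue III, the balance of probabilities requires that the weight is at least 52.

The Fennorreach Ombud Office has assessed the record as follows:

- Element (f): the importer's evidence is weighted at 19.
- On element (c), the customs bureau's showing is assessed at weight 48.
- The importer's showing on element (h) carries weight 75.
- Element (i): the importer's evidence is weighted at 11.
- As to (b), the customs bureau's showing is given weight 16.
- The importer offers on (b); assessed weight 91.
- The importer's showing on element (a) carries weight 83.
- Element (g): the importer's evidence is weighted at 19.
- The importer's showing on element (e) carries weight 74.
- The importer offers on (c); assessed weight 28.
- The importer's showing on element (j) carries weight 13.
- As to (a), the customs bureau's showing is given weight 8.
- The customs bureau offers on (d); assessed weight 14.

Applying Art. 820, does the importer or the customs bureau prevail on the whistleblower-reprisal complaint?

importer

— Issue I —
Stage I.1 (importer, a substantially-more-likely showing, weight is at least 74): (a) net 83−8=75 ≥ 74 — meets; (b) net 91−16=75 ≥ 74 — meets.
  The importer carries Stage I.1; the customs bureau now bears the burden.
Stage I.2 (customs bureau, a scintilla of evidence, weight exceeds 19): (c) net 48−28=20 > 19 — meets; (d) 14 ≤ 19 — fails.
  Not every element is met, so the customs bureau fails to carry Stage I.2.
The analysis ends at Stage I.2; the importer prevails on this issue.
— Issue II —
Stage II.1 (importer, a substantially-more-likely showing, weight is at least 74): (e) 74 ≥ 74 — meets.
  All elements met. The importer retains the burden for Stage II.2.
Stage II.2 (importer, a production showing, weight exceeds 18): (f) 19 > 18 — meets; (g) 19 > 18 — meets.
  The importer carries the last stage.
With every stage satisfied, the importer prevails on this issue.
— Issue III —
Stage III.1 (importer, a clear and cogent showing, weight exceeds 75): (h) 75 ≤ 75 — fails.
  The importer does not carry Stage III.1.
The analysis ends at Stage III.1; the customs bureau prevails on this issue.
Per-issue: Issue I → importer; Issue II → importer; Issue III → customs bureau. The importer must prevail on at least one issue; overall, the importer prevails.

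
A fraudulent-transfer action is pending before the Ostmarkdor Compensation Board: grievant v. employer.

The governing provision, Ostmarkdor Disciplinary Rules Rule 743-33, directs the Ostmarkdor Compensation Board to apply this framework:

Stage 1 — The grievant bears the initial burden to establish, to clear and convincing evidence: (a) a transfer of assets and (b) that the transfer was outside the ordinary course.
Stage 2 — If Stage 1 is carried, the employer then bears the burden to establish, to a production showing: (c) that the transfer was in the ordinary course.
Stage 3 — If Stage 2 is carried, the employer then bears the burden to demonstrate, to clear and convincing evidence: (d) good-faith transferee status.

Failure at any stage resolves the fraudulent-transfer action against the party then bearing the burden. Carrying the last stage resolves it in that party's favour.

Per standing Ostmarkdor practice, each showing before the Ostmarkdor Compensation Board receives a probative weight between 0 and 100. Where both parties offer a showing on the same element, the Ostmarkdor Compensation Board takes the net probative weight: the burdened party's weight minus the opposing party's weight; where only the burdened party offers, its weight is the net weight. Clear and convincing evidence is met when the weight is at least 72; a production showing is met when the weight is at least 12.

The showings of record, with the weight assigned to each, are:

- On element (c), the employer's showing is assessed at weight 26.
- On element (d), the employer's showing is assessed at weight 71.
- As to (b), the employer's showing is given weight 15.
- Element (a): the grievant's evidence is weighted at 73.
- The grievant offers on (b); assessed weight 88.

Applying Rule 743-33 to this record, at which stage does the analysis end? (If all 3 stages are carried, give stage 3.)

Stage 1 (grievant, clear and convincing evidence, weight is at least 72): (a) 73 ≥ 72 — meets; (b) net 88−15=73 ≥ 72 — meets.
  The grievant carries Stage 1; the employer now bears the burden.
Stage 2 (employer, a production showing, weight is at least 12): (c) 26 ≥ 12 — meets.
  All elements met. The employer retains the burden for Stage 3.
Stage 3 (employer, clear and convincing evidence, weight is at least 72): (d) 71 < 72 — fails.
  The employer does not carry Stage 3.
So the grievant prevails.

stage 3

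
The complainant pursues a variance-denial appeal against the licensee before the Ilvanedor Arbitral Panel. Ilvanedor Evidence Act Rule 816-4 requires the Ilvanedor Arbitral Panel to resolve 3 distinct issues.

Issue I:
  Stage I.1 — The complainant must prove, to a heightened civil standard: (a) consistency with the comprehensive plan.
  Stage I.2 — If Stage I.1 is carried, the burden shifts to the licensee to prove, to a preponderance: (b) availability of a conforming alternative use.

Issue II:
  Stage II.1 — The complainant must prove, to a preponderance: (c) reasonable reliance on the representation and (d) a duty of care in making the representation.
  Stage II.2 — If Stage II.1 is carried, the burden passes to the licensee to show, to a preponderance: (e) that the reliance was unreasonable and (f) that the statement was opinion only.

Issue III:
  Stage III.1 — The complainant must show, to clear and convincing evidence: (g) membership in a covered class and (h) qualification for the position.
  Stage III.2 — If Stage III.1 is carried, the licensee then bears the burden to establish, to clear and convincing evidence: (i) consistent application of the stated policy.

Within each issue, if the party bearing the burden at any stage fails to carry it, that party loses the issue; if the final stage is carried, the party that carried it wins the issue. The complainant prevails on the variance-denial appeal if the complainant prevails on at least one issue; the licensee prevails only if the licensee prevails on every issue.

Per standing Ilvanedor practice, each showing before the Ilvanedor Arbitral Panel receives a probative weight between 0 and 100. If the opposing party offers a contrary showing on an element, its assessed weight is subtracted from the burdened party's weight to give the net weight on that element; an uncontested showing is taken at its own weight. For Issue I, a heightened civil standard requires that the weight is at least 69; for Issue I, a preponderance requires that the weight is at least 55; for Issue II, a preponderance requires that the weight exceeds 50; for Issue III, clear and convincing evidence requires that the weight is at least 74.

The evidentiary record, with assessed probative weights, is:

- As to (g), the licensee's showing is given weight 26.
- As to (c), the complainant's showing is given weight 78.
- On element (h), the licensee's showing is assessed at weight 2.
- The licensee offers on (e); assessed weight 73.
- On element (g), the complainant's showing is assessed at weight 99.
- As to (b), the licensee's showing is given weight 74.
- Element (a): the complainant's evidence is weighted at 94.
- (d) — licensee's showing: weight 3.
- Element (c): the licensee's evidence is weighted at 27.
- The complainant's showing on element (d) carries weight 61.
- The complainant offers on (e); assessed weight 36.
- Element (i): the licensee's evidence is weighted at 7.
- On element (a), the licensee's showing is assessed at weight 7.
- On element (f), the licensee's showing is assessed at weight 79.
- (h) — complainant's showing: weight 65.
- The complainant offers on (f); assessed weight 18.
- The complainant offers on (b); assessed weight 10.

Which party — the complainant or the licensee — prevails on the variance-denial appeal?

complainant

— Issue I —
Stage I.1 (complainant, a heightened civil standard, weight is at least 69): (a) net 94−7=87 ≥ 69 — meets.
  All elements met. The burden passes to the licensee.
Stage I.2 (licensee, a preponderance, weight is at least 55): (b) net 74−10=64 ≥ 55 — meets.
  Stage I.2 carried; the final stage is satisfied.
Every stage carried; the licensee prevails on this issue.
— Issue II —
At Stage II.1 the complainant must meet a preponderance (weight exceeds 50): on (c) the weight is 78 less the opposing 27 gives net 51, which does exceed 50, so (c) meets the standard; on (d) the weight is 61 less the opposing 3 gives net 58, which does exceed 50, so (d) meets the standard.
  Stage II.1 is satisfied; the onus moves to the licensee.
At Stage II.2 the licensee must meet a preponderance (weight exceeds 50): on (e) the weight is 73 less the opposing 36 gives net 37, ≤ 50, so (e) does not meet the standard; on (f) the weight is 79 less the opposing 18 gives net 61, which does exceed 50, so (f) meets the standard.
  The licensee does not carry Stage II.2.
The complainant prevails on this issue.
— Issue III —
Stage III.1 (complainant, clear and convincing evidence, weight is at least 74): (g) net 99−26=73 < 74 — fails; (h) net 65−2=63 < 74 — fails.
  Stage III.1 not carried; the complainant fails its burden.
The licensee prevails on this issue.
Per-issue: Issue I → licensee; Issue II → complainant; Issue III → licensee. The complainant must prevail on at least one issue; overall, the complainant prevails.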